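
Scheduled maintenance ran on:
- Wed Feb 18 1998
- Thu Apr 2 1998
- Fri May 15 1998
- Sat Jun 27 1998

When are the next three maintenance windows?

Gaps between consecutive events: 43, 43, 43 days — a constant 43-day interval.
Sat Jun 27 1998 + 43 days = Sun Aug 9 1998.
Sun Aug 9 1998 + 43 days = Mon Sep 21 1998.
Mon Sep 21 1998 + 43 days = Tue Nov 3 1998.

Sun Aug 9 1998, Mon Sep 21 1998, Tue Nov 3 1998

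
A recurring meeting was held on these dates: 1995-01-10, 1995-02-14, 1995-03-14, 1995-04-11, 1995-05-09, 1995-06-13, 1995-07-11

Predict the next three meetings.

1995-08-08, 1995-09-12, 1995-10-10

Gaps: 35, 28, 28, 28, 35, 28 days — a mix of 28 and 35. Every date is a Tuesday.
Each is the 2nd Tuesday of its month.
August 1995 — 2nd Tuesday is 1995-08-08.
2nd Tuesday of September 1995: 1995-09-12.
2nd Tuesday of October 1995: 1995-10-10.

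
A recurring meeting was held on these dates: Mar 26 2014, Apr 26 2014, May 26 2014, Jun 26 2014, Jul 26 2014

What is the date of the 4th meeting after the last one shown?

Nov 26 2014

The day-of-month is always 26 (31, 30, 31, 30 days between events).
So this recurs on the 26th of each month.
August 2014: Aug 26 2014.
September 2014: Sep 26 2014.
Next: October 2014 → Oct 26 2014.
November 2014: Nov 26 2014.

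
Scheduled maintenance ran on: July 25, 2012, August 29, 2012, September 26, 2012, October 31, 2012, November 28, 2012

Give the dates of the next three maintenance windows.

These are Wednesdays with 35, 28, 35, 28-day gaps.
Each is the final Wednesday of its month — August 29, 2012 is past the 28th, so '4th Wednesday' doesn't fit.
Last Wednesday of December 2012: December 26, 2012.
January 2013 ends with Wednesday January 30, 2013.
February 2013 ends with Wednesday February 27, 2013.

December 26, 2012; January 30, 2013; February 27, 2013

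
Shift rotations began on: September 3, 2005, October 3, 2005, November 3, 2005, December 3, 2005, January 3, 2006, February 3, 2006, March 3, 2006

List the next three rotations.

April 3, 2006; May 3, 2006; June 3, 2006

Gaps: 30, 31, 30, 31, 31, 28 days — not constant. Every event is on the 3rd of the month.
Pattern: the 3rd of each month.
Next: April 2006 → April 3, 2006.
Next: May 2006 → May 3, 2006.
Next: June 2006 → June 3, 2006.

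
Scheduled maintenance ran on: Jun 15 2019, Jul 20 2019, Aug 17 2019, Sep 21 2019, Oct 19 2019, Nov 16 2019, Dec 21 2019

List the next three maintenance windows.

Jan 18 2020, Feb 15 2020, Mar 21 2020

All dates are Saturdays, 35, 28, 35, 28, 28, 35 days apart.
Specifically, the 3rd Saturday of each month.
3rd Saturday of January 2020: Jan 18 2020.
3rd Saturday of February 2020: Feb 15 2020.
March 2020 — 3rd Saturday is Mar 21 2020.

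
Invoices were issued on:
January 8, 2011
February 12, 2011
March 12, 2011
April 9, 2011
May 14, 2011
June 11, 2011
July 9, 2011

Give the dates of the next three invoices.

All dates are Saturdays, 35, 28, 28, 35, 28, 28 days apart.
Specifically, the 2nd Saturday of each month.
August 2011 — 2nd Saturday is August 13, 2011.
2nd Saturday of September 2011: September 10, 2011.
October 2011 — 2nd Saturday is October 8, 2011.

August 13, 2011; September 10, 2011; October 8, 2011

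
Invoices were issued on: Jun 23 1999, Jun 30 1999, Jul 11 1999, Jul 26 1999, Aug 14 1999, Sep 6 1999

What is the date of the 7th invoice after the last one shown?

The spacing grows by 4 each time: 7, 11, 15, 19, 23 days.
Next gap: 27 days. Sep 6 1999 + 27 days = Oct 3 1999.
Next gap: 31 days. Oct 3 1999 + 31 days = Nov 3 1999.
Next gap: 35 days. Nov 3 1999 + 35 days = Dec 8 1999.
Next gap: 39 days. Dec 8 1999 + 39 days = Jan 16 2000.
Next gap: 43 days. Jan 16 2000 + 43 days = Feb 28 2000.
Next gap: 47 days. Feb 28 2000 + 47 days = Apr 15 2000.
Next gap: 51 days. Apr 15 2000 + 51 days = Jun 5 2000.

Jun 5 2000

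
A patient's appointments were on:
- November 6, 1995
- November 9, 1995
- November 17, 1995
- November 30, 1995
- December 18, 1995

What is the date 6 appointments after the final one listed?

Intervals are 3, 8, 13, 18 days — an arithmetic progression with common difference 5.
Next gap: 23 days. December 18, 1995 + 23 days = January 10, 1996.
Next gap: 28 days. January 10, 1996 + 28 days = February 7, 1996.
Next gap: 33 days. February 7, 1996 + 33 days = March 11, 1996.
Next gap: 38 days. March 11, 1996 + 38 days = April 18, 1996.
Next gap: 43 days. April 18, 1996 + 43 days = May 31, 1996.
Next gap: 48 days. May 31, 1996 + 48 days = July 18, 1996.

July 18, 1996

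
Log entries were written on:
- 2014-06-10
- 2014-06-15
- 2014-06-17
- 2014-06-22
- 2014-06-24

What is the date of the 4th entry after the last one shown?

2014-07-08

Every event lands on a Tuesday or Sunday (gaps cycle 5, 2, 5, 2).
So the schedule is: every Tuesday and Sunday.
The following Sunday is 2014-06-29.
Next Tuesday: 2014-07-01.
Next Sunday: 2014-07-06.
The following Tuesday is 2014-07-08.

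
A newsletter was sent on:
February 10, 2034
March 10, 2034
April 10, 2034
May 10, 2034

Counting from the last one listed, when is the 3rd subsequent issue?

August 10, 2034

The day-of-month is always 10 (28, 31, 30 days between events).
So this recurs on the 10th of each month.
June 2034: June 10, 2034.
July 2034: July 10, 2034.
Next: August 2034 → August 10, 2034.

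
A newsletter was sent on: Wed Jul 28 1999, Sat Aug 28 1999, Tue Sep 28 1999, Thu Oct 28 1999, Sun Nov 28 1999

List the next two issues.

Tue Dec 28 1999, Fri Jan 28 2000

Each date is the 28th; the gaps (31, 31, 30, 31) track the month lengths.
The rule is the 28th of each month.
Next: December 1999 → Tue Dec 28 1999.
Next: January 2000 → Fri Jan 28 2000.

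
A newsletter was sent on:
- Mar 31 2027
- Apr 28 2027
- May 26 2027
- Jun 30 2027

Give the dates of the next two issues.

These are Wednesdays with 28, 28, 35-day gaps.
Each is the final Wednesday of its month — Mar 31 2027 is past the 28th, so '4th Wednesday' doesn't fit.
July 2027 ends with Wednesday Jul 28 2027.
August 2027 ends with Wednesday Aug 25 2027.

Jul 28 2027, Aug 25 2027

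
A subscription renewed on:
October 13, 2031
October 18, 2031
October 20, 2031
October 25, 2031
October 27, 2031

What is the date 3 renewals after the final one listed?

Gaps: 5, 2, 5, 2 days — not constant, but cyclic with period 2.
The events fall on every Monday and Saturday.
Next Saturday: November 1, 2031.
The following Monday is November 3, 2031.
The following Saturday is November 8, 2031.

November 8, 2031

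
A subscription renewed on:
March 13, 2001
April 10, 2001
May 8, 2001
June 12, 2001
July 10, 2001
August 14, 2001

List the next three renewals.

All dates are Tuesdays, 28, 28, 35, 28, 35 days apart.
Specifically, the 2nd Tuesday of each month.
September 2001 — 2nd Tuesday is September 11, 2001.
2nd Tuesday of October 2001: October 9, 2001.
November 2001 — 2nd Tuesday is November 13, 2001.

September 11, 2001; October 9, 2001; November 13, 2001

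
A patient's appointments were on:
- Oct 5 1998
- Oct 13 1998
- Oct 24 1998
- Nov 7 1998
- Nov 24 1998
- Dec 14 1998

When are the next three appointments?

Gaps: 8, 11, 14, 17, 20 days — each gap is 3 larger than the previous one.
Next gap: 23 days. Dec 14 1998 + 23 days = Jan 6 1999.
Next gap: 26 days. Jan 6 1999 + 26 days = Feb 1 1999.
Next gap: 29 days. Feb 1 1999 + 29 days = Mar 2 1999.

Jan 6 1999, Feb 1 1999, Mar 2 1999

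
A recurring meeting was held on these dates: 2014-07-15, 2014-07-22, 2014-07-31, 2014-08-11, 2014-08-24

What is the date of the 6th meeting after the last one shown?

2014-12-22

Intervals are 7, 9, 11, 13 days — an arithmetic progression with common difference 2.
Next gap: 15 days. 2014-08-24 + 15 days = 2014-09-08.
Next gap: 17 days. 2014-09-08 + 17 days = 2014-09-25.
Next gap: 19 days. 2014-09-25 + 19 days = 2014-10-14.
Next gap: 21 days. 2014-10-14 + 21 days = 2014-11-04.
Next gap: 23 days. 2014-11-04 + 23 days = 2014-11-27.
Next gap: 25 days. 2014-11-27 + 25 days = 2014-12-22.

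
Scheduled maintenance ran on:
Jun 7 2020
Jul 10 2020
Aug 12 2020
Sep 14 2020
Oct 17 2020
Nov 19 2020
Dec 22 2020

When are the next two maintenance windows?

Jan 24 2021, Feb 26 2021

Every event comes 33 days after the last (33, 33, 33, 33, 33, 33).
Dec 22 2020 + 33 days = Jan 24 2021.
Jan 24 2021 + 33 days = Feb 26 2021.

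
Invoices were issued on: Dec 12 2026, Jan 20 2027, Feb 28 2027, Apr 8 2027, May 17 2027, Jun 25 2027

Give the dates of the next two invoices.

Every event comes 39 days after the last (39, 39, 39, 39, 39).
Jun 25 2027 + 39 days = Aug 3 2027.
Aug 3 2027 + 39 days = Sep 11 2027.

Aug 3 2027, Sep 11 2027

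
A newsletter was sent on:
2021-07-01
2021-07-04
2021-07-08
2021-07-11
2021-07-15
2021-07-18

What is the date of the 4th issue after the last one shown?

The gap pattern 3, 4, 3, 4, 3 repeats every 2 events.
These are the Thursdays and Sundays of each week.
Next Thursday: 2021-07-22.
The following Sunday is 2021-07-25.
Next Thursday: 2021-07-29.
Next Sunday: 2021-08-01.

2021-08-01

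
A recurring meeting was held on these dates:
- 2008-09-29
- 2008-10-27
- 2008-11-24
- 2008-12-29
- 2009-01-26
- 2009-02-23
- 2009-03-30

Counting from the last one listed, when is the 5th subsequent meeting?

Every date is a Monday; gaps 28, 28, 35, 28, 28, 35 days.
Each is the last Monday of its month (at least one falls on the 29th or later, ruling out '4th Monday').
April 2009 ends with Monday 2009-04-27.
Last Monday of May 2009: 2009-05-25.
Last Monday of June 2009: 2009-06-29.
Last Monday of July 2009: 2009-07-27.
August 2009 ends with Monday 2009-08-31.

2009-08-31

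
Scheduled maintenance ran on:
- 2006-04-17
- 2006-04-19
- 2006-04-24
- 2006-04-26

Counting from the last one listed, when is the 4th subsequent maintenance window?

Every event lands on a Monday or Wednesday (gaps cycle 2, 5, 2).
So the schedule is: every Monday and Wednesday.
Next Monday: 2006-05-01.
Next Wednesday: 2006-05-03.
Next Monday: 2006-05-08.
The following Wednesday is 2006-05-10.

2006-05-10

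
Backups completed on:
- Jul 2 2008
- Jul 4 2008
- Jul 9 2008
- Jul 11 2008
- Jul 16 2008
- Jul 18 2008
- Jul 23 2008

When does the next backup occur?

Gaps: 2, 5, 2, 5, 2, 5 days — not constant, but cyclic with period 2.
The events fall on every Wednesday and Friday.
The following Friday is Jul 25 2008.

Jul 25 2008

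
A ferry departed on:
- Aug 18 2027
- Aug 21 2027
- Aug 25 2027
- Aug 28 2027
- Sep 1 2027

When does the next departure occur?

Sep 4 2027

The gap pattern 3, 4, 3, 4 repeats every 2 events.
These are the Wednesdays and Saturdays of each week.
The following Saturday is Sep 4 2027.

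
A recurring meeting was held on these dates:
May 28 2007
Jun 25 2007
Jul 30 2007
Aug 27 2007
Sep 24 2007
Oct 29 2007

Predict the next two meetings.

These are Mondays with 28, 35, 28, 28, 35-day gaps.
Each is the final Monday of its month — Jul 30 2007 is past the 28th, so '4th Monday' doesn't fit.
November 2007 ends with Monday Nov 26 2007.
December 2007 ends with Monday Dec 31 2007.

Nov 26 2007, Dec 31 2007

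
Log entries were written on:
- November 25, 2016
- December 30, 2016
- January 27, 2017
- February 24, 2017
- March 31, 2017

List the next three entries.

All Fridays; the gaps (35, 28, 28, 35) vary with month length.
This is the last Friday of each month.
Last Friday of April 2017: April 28, 2017.
May 2017 ends with Friday May 26, 2017.
June 2017 ends with Friday June 30, 2017.

April 28, 2017; May 26, 2017; June 30, 2017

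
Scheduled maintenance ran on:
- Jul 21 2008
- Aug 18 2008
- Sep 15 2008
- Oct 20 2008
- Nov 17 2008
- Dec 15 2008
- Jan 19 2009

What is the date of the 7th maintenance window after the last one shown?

Aug 17 2009

These are Mondays at 28- or 35-day spacing (28, 28, 35, 28, 28, 35).
The pattern: 3rd Monday of the month.
3rd Monday of February 2009: Feb 16 2009.
March 2009 — 3rd Monday is Mar 16 2009.
3rd Monday of April 2009: Apr 20 2009.
3rd Monday of May 2009: May 18 2009.
June 2009 — 3rd Monday is Jun 15 2009.
3rd Monday of July 2009: Jul 20 2009.
August 2009 — 3rd Monday is Aug 17 2009.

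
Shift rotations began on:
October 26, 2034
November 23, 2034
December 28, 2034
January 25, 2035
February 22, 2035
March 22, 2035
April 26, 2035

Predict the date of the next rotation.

May 24, 2035

All dates are Thursdays, 28, 35, 28, 28, 28, 35 days apart.
Specifically, the 4th Thursday of each month.
May 2035 — 4th Thursday is May 24, 2035.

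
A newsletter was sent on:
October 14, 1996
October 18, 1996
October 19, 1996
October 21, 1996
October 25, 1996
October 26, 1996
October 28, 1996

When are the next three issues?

Every event lands on a Monday or Friday or Saturday (gaps cycle 4, 1, 2, 4, 1, 2).
So the schedule is: every Monday, Friday and Saturday.
The following Friday is November 1, 1996.
Next Saturday: November 2, 1996.
The following Monday is November 4, 1996.

November 1, 1996; November 2, 1996; November 4, 1996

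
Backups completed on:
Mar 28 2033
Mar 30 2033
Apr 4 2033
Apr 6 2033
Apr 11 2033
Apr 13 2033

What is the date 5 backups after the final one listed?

May 2 2033

Gaps: 2, 5, 2, 5, 2 days — not constant, but cyclic with period 2.
The events fall on every Monday and Wednesday.
The following Monday is Apr 18 2033.
Next Wednesday: Apr 20 2033.
The following Monday is Apr 25 2033.
Next Wednesday: Apr 27 2033.
Next Monday: May 2 2033.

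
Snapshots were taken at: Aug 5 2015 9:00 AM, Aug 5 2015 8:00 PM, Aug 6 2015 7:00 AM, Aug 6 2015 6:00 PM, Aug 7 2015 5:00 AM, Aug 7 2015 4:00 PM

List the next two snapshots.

Gaps: 11, 11, 11, 11, 11 hours — each event is 11 hours after the previous one.
Aug 7 2015 4:00 PM + 11 h = Aug 8 2015 3:00 AM.
Aug 8 2015 3:00 AM + 11 h = Aug 8 2015 2:00 PM.

Aug 8 2015 3:00 AM, Aug 8 2015 2:00 PM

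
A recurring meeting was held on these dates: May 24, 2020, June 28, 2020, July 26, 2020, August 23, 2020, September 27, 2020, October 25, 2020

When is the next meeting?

These are Sundays at 28- or 35-day spacing (35, 28, 28, 35, 28).
The pattern: 4th Sunday of the month.
4th Sunday of November 2020: November 22, 2020.

November 22, 2020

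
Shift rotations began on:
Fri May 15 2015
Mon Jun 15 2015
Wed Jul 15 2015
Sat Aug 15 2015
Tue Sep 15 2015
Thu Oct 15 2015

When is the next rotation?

Sun Nov 15 2015

Each date is the 15th; the gaps (31, 30, 31, 31, 30) track the month lengths.
The rule is the 15th of each month.
Next: November 2015 → Sun Nov 15 2015.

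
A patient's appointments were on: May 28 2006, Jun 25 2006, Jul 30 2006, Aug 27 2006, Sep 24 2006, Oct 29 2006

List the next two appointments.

Nov 26 2006, Dec 31 2006

These are Sundays with 28, 35, 28, 28, 35-day gaps.
Each is the final Sunday of its month — Jul 30 2006 is past the 28th, so '4th Sunday' doesn't fit.
November 2006 ends with Sunday Nov 26 2006.
Last Sunday of December 2006: Dec 31 2006.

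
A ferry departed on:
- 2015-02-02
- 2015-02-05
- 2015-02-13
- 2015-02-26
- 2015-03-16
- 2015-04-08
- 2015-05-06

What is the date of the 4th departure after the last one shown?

2015-10-15

The spacing grows by 5 each time: 3, 8, 13, 18, 23, 28 days.
Next gap: 33 days. 2015-05-06 + 33 days = 2015-06-08.
Next gap: 38 days. 2015-06-08 + 38 days = 2015-07-16.
Next gap: 43 days. 2015-07-16 + 43 days = 2015-08-28.
Next gap: 48 days. 2015-08-28 + 48 days = 2015-10-15.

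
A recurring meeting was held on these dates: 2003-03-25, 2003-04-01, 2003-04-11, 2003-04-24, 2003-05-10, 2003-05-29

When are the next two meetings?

2003-06-20, 2003-07-15

The spacing grows by 3 each time: 7, 10, 13, 16, 19 days.
Next gap: 22 days. 2003-05-29 + 22 days = 2003-06-20.
Next gap: 25 days. 2003-06-20 + 25 days = 2003-07-15.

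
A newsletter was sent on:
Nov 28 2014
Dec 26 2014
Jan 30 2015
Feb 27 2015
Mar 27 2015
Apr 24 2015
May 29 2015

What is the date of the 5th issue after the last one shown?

Oct 30 2015

Every date is a Friday; gaps 28, 35, 28, 28, 28, 35 days.
Each is the last Friday of its month (at least one falls on the 29th or later, ruling out '4th Friday').
June 2015 ends with Friday Jun 26 2015.
July 2015 ends with Friday Jul 31 2015.
Last Friday of August 2015: Aug 28 2015.
September 2015 ends with Friday Sep 25 2015.
Last Friday of October 2015: Oct 30 2015.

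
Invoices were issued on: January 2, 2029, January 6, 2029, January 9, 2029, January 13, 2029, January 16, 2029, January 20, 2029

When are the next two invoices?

The gap pattern 4, 3, 4, 3, 4 repeats every 2 events.
These are the Tuesdays and Saturdays of each week.
Next Tuesday: January 23, 2029.
Next Saturday: January 27, 2029.

January 23, 2029; January 27, 2029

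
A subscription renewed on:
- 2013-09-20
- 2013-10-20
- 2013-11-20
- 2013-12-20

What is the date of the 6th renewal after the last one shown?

2014-06-20

Each date is the 20th; the gaps (30, 31, 30) track the month lengths.
The rule is the 20th of each month.
Next: January 2014 → 2014-01-20.
Next: February 2014 → 2014-02-20.
March 2014: 2014-03-20.
Next: April 2014 → 2014-04-20.
May 2014: 2014-05-20.
Next: June 2014 → 2014-06-20.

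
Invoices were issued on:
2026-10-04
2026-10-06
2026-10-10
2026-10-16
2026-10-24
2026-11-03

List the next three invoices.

The spacing grows by 2 each time: 2, 4, 6, 8, 10 days.
Next gap: 12 days. 2026-11-03 + 12 days = 2026-11-15.
Next gap: 14 days. 2026-11-15 + 14 days = 2026-11-29.
Next gap: 16 days. 2026-11-29 + 16 days = 2026-12-15.

2026-11-15, 2026-11-29, 2026-12-15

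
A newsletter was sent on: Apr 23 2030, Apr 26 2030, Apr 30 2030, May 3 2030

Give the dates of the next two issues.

Gaps: 3, 4, 3 days — not constant, but cyclic with period 2.
The events fall on every Tuesday and Friday.
The following Tuesday is May 7 2030.
Next Friday: May 10 2030.

May 7 2030, May 10 2030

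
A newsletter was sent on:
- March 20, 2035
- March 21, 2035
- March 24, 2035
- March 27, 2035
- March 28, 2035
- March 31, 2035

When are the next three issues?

The gap pattern 1, 3, 3, 1, 3 repeats every 3 events.
These are the Tuesdays, Wednesdays and Saturdays of each week.
Next Tuesday: April 3, 2035.
The following Wednesday is April 4, 2035.
Next Saturday: April 7, 2035.

April 3, 2035; April 4, 2035; April 7, 2035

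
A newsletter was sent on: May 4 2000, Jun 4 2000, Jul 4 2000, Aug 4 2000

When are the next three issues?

Sep 4 2000, Oct 4 2000, Nov 4 2000

Each date is the 4th; the gaps (31, 30, 31) track the month lengths.
The rule is the 4th of each month.
Next: September 2000 → Sep 4 2000.
October 2000: Oct 4 2000.
November 2000: Nov 4 2000.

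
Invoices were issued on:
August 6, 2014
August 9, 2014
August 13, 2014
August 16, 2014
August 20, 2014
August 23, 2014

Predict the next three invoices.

The gap pattern 3, 4, 3, 4, 3 repeats every 2 events.
These are the Wednesdays and Saturdays of each week.
Next Wednesday: August 27, 2014.
The following Saturday is August 30, 2014.
Next Wednesday: September 3, 2014.

August 27, 2014; August 30, 2014; September 3, 2014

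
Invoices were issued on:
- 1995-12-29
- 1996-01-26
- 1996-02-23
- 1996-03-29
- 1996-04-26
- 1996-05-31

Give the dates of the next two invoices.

All Fridays; the gaps (28, 28, 35, 28, 35) vary with month length.
This is the last Friday of each month.
June 1996 ends with Friday 1996-06-28.
July 1996 ends with Friday 1996-07-26.

1996-06-28, 1996-07-26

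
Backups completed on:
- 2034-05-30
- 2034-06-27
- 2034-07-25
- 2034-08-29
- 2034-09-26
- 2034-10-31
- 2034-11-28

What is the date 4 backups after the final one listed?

Every date is a Tuesday; gaps 28, 28, 35, 28, 35, 28 days.
Each is the last Tuesday of its month (at least one falls on the 29th or later, ruling out '4th Tuesday').
December 2034 ends with Tuesday 2034-12-26.
January 2035 ends with Tuesday 2035-01-30.
February 2035 ends with Tuesday 2035-02-27.
Last Tuesday of March 2035: 2035-03-27.

2035-03-27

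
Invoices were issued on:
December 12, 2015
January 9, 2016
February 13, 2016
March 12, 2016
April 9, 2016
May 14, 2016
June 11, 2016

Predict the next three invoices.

All dates are Saturdays, 28, 35, 28, 28, 35, 28 days apart.
Specifically, the 2nd Saturday of each month.
2nd Saturday of July 2016: July 9, 2016.
2nd Saturday of August 2016: August 13, 2016.
September 2016 — 2nd Saturday is September 10, 2016.

July 9, 2016; August 13, 2016; September 10, 2016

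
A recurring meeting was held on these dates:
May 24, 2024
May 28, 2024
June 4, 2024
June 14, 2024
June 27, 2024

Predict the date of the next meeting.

Intervals are 4, 7, 10, 13 days — an arithmetic progression with common difference 3.
Next gap: 16 days. June 27, 2024 + 16 days = July 13, 2024.

July 13, 2024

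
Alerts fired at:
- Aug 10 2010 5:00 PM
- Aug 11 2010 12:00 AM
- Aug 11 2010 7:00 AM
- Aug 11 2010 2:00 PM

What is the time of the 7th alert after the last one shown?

Aug 13 2010 3:00 PM

Gaps: 7, 7, 7 hours — each event is 7 hours after the previous one.
Aug 11 2010 2:00 PM + 7 h = Aug 11 2010 9:00 PM.
Aug 11 2010 9:00 PM + 7 h = Aug 12 2010 4:00 AM.
Aug 12 2010 4:00 AM + 7 h = Aug 12 2010 11:00 AM.
Aug 12 2010 11:00 AM + 7 h = Aug 12 2010 6:00 PM.
Aug 12 2010 6:00 PM + 7 h = Aug 13 2010 1:00 AM.
Aug 13 2010 1:00 AM + 7 h = Aug 13 2010 8:00 AM.
Aug 13 2010 8:00 AM + 7 h = Aug 13 2010 3:00 PM.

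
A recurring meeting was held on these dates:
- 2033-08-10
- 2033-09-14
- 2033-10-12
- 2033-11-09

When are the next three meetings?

2033-12-14, 2034-01-11, 2034-02-08

These are Wednesdays at 28- or 35-day spacing (35, 28, 28).
The pattern: 2nd Wednesday of the month.
2nd Wednesday of December 2033: 2033-12-14.
January 2034 — 2nd Wednesday is 2034-01-11.
2nd Wednesday of February 2034: 2034-02-08.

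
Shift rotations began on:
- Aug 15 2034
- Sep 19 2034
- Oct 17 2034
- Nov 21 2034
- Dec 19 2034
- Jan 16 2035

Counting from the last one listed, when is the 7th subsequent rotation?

All dates are Tuesdays, 35, 28, 35, 28, 28 days apart.
Specifically, the 3rd Tuesday of each month.
February 2035 — 3rd Tuesday is Feb 20 2035.
3rd Tuesday of March 2035: Mar 20 2035.
3rd Tuesday of April 2035: Apr 17 2035.
3rd Tuesday of May 2035: May 15 2035.
3rd Tuesday of June 2035: Jun 19 2035.
July 2035 — 3rd Tuesday is Jul 17 2035.
August 2035 — 3rd Tuesday is Aug 21 2035.

Aug 21 2035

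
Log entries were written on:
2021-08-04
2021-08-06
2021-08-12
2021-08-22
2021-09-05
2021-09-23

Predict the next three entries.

2021-10-15, 2021-11-10, 2021-12-10

Gaps: 2, 6, 10, 14, 18 days — each gap is 4 larger than the previous one.
Next gap: 22 days. 2021-09-23 + 22 days = 2021-10-15.
Next gap: 26 days. 2021-10-15 + 26 days = 2021-11-10.
Next gap: 30 days. 2021-11-10 + 30 days = 2021-12-10.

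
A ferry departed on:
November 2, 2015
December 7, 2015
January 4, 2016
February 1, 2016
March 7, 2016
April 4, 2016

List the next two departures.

May 2, 2016; June 6, 2016

Gaps: 35, 28, 28, 35, 28 days — a mix of 28 and 35. Every date is a Monday.
Each is the 1st Monday of its month.
May 2016 — 1st Monday is May 2, 2016.
1st Monday of June 2016: June 6, 2016.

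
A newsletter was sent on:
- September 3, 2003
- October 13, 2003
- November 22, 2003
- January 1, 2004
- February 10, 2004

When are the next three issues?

March 21, 2004; April 30, 2004; June 9, 2004

The spacing is 40, 40, 40, 40 days — always 40 days.
February 10, 2004 + 40 days = March 21, 2004.
March 21, 2004 + 40 days = April 30, 2004.
April 30, 2004 + 40 days = June 9, 2004.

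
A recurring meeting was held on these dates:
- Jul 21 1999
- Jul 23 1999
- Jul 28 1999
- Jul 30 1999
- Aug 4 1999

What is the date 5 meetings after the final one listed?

Every event lands on a Wednesday or Friday (gaps cycle 2, 5, 2, 5).
So the schedule is: every Wednesday and Friday.
Next Friday: Aug 6 1999.
The following Wednesday is Aug 11 1999.
The following Friday is Aug 13 1999.
The following Wednesday is Aug 18 1999.
Next Friday: Aug 20 1999.

Aug 20 1999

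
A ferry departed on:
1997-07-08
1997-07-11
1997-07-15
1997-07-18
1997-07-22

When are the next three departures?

The gap pattern 3, 4, 3, 4 repeats every 2 events.
These are the Tuesdays and Fridays of each week.
Next Friday: 1997-07-25.
The following Tuesday is 1997-07-29.
The following Friday is 1997-08-01.

1997-07-25, 1997-07-29, 1997-08-01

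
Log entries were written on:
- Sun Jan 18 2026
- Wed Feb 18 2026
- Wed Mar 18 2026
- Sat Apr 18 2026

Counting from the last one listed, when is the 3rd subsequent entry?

Sat Jul 18 2026

The day-of-month is always 18 (31, 28, 31 days between events).
So this recurs on the 18th of each month.
May 2026: Mon May 18 2026.
June 2026: Thu Jun 18 2026.
July 2026: Sat Jul 18 2026.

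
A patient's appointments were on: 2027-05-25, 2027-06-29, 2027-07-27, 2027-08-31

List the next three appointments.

2027-09-28, 2027-10-26, 2027-11-30

All Tuesdays; the gaps (35, 28, 35) vary with month length.
This is the last Tuesday of each month.
September 2027 ends with Tuesday 2027-09-28.
October 2027 ends with Tuesday 2027-10-26.
Last Tuesday of November 2027: 2027-11-30.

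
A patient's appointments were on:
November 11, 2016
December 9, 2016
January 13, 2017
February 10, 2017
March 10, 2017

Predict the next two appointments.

April 14, 2017; May 12, 2017

All dates are Fridays, 28, 35, 28, 28 days apart.
Specifically, the 2nd Friday of each month.
2nd Friday of April 2017: April 14, 2017.
2nd Friday of May 2017: May 12, 2017.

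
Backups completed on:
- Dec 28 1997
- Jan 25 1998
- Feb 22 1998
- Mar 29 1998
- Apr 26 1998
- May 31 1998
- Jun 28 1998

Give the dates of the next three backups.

Jul 26 1998, Aug 30 1998, Sep 27 1998

All Sundays; the gaps (28, 28, 35, 28, 35, 28) vary with month length.
This is the last Sunday of each month.
Last Sunday of July 1998: Jul 26 1998.
Last Sunday of August 1998: Aug 30 1998.
September 1998 ends with Sunday Sep 27 1998.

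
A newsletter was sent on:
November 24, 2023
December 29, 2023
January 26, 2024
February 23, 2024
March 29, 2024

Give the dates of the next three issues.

April 26, 2024; May 31, 2024; June 28, 2024

Every date is a Friday; gaps 35, 28, 28, 35 days.
Each is the last Friday of its month (at least one falls on the 29th or later, ruling out '4th Friday').
April 2024 ends with Friday April 26, 2024.
May 2024 ends with Friday May 31, 2024.
June 2024 ends with Friday June 28, 2024.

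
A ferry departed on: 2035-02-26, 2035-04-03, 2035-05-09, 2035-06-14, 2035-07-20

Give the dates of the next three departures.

2035-08-25, 2035-09-30, 2035-11-05

Every event comes 36 days after the last (36, 36, 36, 36).
2035-07-20 + 36 days = 2035-08-25.
2035-08-25 + 36 days = 2035-09-30.
2035-09-30 + 36 days = 2035-11-05.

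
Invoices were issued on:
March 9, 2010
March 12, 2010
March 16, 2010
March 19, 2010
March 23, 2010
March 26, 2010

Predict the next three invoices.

March 30, 2010; April 2, 2010; April 6, 2010

Every event lands on a Tuesday or Friday (gaps cycle 3, 4, 3, 4, 3).
So the schedule is: every Tuesday and Friday.
The following Tuesday is March 30, 2010.
The following Friday is April 2, 2010.
The following Tuesday is April 6, 2010.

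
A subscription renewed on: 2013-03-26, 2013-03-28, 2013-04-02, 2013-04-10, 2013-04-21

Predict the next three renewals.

2013-05-05, 2013-05-22, 2013-06-11

The spacing grows by 3 each time: 2, 5, 8, 11 days.
Next gap: 14 days. 2013-04-21 + 14 days = 2013-05-05.
Next gap: 17 days. 2013-05-05 + 17 days = 2013-05-22.
Next gap: 20 days. 2013-05-22 + 20 days = 2013-06-11.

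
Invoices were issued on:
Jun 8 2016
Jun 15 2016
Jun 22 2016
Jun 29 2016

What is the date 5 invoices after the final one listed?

Gaps between consecutive events: 7, 7, 7 days — a constant 7-day interval.
Jun 29 2016 + 7 days = Jul 6 2016.
Jul 6 2016 + 7 days = Jul 13 2016.
Jul 13 2016 + 7 days = Jul 20 2016.
Jul 20 2016 + 7 days = Jul 27 2016.
Jul 27 2016 + 7 days = Aug 3 2016.

Aug 3 2016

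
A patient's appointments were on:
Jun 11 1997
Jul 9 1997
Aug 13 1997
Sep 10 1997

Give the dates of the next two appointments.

Oct 8 1997, Nov 12 1997

All dates are Wednesdays, 28, 35, 28 days apart.
Specifically, the 2nd Wednesday of each month.
2nd Wednesday of October 1997: Oct 8 1997.
2nd Wednesday of November 1997: Nov 12 1997.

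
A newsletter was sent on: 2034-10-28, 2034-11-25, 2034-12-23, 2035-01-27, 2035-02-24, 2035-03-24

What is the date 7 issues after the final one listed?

These are Saturdays at 28- or 35-day spacing (28, 28, 35, 28, 28).
The pattern: 4th Saturday of the month.
April 2035 — 4th Saturday is 2035-04-28.
May 2035 — 4th Saturday is 2035-05-26.
June 2035 — 4th Saturday is 2035-06-23.
July 2035 — 4th Saturday is 2035-07-28.
4th Saturday of August 2035: 2035-08-25.
4th Saturday of September 2035: 2035-09-22.
4th Saturday of October 2035: 2035-10-27.

2035-10-27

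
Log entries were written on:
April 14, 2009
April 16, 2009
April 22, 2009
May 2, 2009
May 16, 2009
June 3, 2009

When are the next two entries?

June 25, 2009; July 21, 2009

The spacing grows by 4 each time: 2, 6, 10, 14, 18 days.
Next gap: 22 days. June 3, 2009 + 22 days = June 25, 2009.
Next gap: 26 days. June 25, 2009 + 26 days = July 21, 2009.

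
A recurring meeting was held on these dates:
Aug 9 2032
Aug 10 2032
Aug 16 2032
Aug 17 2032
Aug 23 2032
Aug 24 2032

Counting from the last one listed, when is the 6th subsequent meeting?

Sep 14 2032

The gap pattern 1, 6, 1, 6, 1 repeats every 2 events.
These are the Mondays and Tuesdays of each week.
The following Monday is Aug 30 2032.
The following Tuesday is Aug 31 2032.
Next Monday: Sep 6 2032.
The following Tuesday is Sep 7 2032.
The following Monday is Sep 13 2032.
Next Tuesday: Sep 14 2032.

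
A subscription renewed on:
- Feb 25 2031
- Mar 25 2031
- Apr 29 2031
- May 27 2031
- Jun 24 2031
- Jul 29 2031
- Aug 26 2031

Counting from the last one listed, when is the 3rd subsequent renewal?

Nov 25 2031

All Tuesdays; the gaps (28, 35, 28, 28, 35, 28) vary with month length.
This is the last Tuesday of each month.
Last Tuesday of September 2031: Sep 30 2031.
October 2031 ends with Tuesday Oct 28 2031.
Last Tuesday of November 2031: Nov 25 2031.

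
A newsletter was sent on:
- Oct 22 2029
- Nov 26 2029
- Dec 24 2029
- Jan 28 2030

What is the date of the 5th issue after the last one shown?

Jun 24 2030

All dates are Mondays, 35, 28, 35 days apart.
Specifically, the 4th Monday of each month.
February 2030 — 4th Monday is Feb 25 2030.
March 2030 — 4th Monday is Mar 25 2030.
4th Monday of April 2030: Apr 22 2030.
May 2030 — 4th Monday is May 27 2030.
4th Monday of June 2030: Jun 24 2030.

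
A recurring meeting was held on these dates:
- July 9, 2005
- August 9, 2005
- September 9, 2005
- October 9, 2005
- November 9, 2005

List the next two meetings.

The day-of-month is always 9 (31, 31, 30, 31 days between events).
So this recurs on the 9th of each month.
Next: December 2005 → December 9, 2005.
January 2006: January 9, 2006.

December 9, 2005; January 9, 2006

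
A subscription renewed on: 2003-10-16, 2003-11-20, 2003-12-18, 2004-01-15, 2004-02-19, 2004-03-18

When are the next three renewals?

2004-04-15, 2004-05-20, 2004-06-17

Gaps: 35, 28, 28, 35, 28 days — a mix of 28 and 35. Every date is a Thursday.
Each is the 3rd Thursday of its month.
3rd Thursday of April 2004: 2004-04-15.
May 2004 — 3rd Thursday is 2004-05-20.
June 2004 — 3rd Thursday is 2004-06-17.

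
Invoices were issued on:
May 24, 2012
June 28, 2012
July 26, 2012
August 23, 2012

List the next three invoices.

Gaps: 35, 28, 28 days — a mix of 28 and 35. Every date is a Thursday.
Each is the 4th Thursday of its month.
4th Thursday of September 2012: September 27, 2012.
October 2012 — 4th Thursday is October 25, 2012.
November 2012 — 4th Thursday is November 22, 2012.

September 27, 2012; October 25, 2012; November 22, 2012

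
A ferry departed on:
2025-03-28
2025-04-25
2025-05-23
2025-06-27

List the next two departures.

Gaps: 28, 28, 35 days — a mix of 28 and 35. Every date is a Friday.
Each is the 4th Friday of its month.
4th Friday of July 2025: 2025-07-25.
4th Friday of August 2025: 2025-08-22.

2025-07-25, 2025-08-22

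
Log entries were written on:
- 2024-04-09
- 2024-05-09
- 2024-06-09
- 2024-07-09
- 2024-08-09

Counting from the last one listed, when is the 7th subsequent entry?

Each date is the 9th; the gaps (30, 31, 30, 31) track the month lengths.
The rule is the 9th of each month.
September 2024: 2024-09-09.
October 2024: 2024-10-09.
Next: November 2024 → 2024-11-09.
December 2024: 2024-12-09.
Next: January 2025 → 2025-01-09.
February 2025: 2025-02-09.
March 2025: 2025-03-09.

2025-03-09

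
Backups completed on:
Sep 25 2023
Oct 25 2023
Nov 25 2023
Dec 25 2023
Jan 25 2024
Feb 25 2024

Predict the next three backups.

Mar 25 2024, Apr 25 2024, May 25 2024

Gaps: 30, 31, 30, 31, 31 days — not constant. Every event is on the 25th of the month.
Pattern: the 25th of each month.
March 2024: Mar 25 2024.
Next: April 2024 → Apr 25 2024.
Next: May 2024 → May 25 2024.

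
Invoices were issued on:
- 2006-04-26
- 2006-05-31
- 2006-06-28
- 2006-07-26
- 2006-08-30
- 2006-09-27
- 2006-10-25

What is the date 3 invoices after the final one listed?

All Wednesdays; the gaps (35, 28, 28, 35, 28, 28) vary with month length.
This is the last Wednesday of each month.
November 2006 ends with Wednesday 2006-11-29.
December 2006 ends with Wednesday 2006-12-27.
Last Wednesday of January 2007: 2007-01-31.

2007-01-31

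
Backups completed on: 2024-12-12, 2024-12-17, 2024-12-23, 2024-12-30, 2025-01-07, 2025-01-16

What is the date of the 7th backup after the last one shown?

Intervals are 5, 6, 7, 8, 9 days — an arithmetic progression with common difference 1.
Next gap: 10 days. 2025-01-16 + 10 days = 2025-01-26.
Next gap: 11 days. 2025-01-26 + 11 days = 2025-02-06.
Next gap: 12 days. 2025-02-06 + 12 days = 2025-02-18.
Next gap: 13 days. 2025-02-18 + 13 days = 2025-03-03.
Next gap: 14 days. 2025-03-03 + 14 days = 2025-03-17.
Next gap: 15 days. 2025-03-17 + 15 days = 2025-04-01.
Next gap: 16 days. 2025-04-01 + 16 days = 2025-04-17.

2025-04-17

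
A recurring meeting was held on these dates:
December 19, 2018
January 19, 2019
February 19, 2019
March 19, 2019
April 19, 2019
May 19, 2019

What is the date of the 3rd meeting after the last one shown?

August 19, 2019

Each date is the 19th; the gaps (31, 31, 28, 31, 30) track the month lengths.
The rule is the 19th of each month.
Next: June 2019 → June 19, 2019.
July 2019: July 19, 2019.
August 2019: August 19, 2019.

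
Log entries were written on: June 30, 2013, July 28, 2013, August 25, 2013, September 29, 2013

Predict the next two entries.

Every date is a Sunday; gaps 28, 28, 35 days.
Each is the last Sunday of its month (at least one falls on the 29th or later, ruling out '4th Sunday').
October 2013 ends with Sunday October 27, 2013.
Last Sunday of November 2013: November 24, 2013.

October 27, 2013; November 24, 2013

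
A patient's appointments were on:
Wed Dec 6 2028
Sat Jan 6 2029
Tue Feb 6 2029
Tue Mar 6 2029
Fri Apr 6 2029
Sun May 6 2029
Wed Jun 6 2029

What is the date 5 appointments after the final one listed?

Tue Nov 6 2029

Each date is the 6th; the gaps (31, 31, 28, 31, 30, 31) track the month lengths.
The rule is the 6th of each month.
Next: July 2029 → Fri Jul 6 2029.
Next: August 2029 → Mon Aug 6 2029.
Next: September 2029 → Thu Sep 6 2029.
October 2029: Sat Oct 6 2029.
Next: November 2029 → Tue Nov 6 2029.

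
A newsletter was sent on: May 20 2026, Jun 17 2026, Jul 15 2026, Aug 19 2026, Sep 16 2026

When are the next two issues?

Oct 21 2026, Nov 18 2026

These are Wednesdays at 28- or 35-day spacing (28, 28, 35, 28).
The pattern: 3rd Wednesday of the month.
3rd Wednesday of October 2026: Oct 21 2026.
November 2026 — 3rd Wednesday is Nov 18 2026.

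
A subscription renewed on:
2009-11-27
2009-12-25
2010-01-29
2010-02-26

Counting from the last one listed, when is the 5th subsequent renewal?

2010-07-30

These are Fridays with 28, 35, 28-day gaps.
Each is the final Friday of its month — 2010-01-29 is past the 28th, so '4th Friday' doesn't fit.
March 2010 ends with Friday 2010-03-26.
Last Friday of April 2010: 2010-04-30.
Last Friday of May 2010: 2010-05-28.
June 2010 ends with Friday 2010-06-25.
Last Friday of July 2010: 2010-07-30.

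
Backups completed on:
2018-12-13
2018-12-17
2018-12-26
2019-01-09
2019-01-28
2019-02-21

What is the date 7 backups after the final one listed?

Gaps: 4, 9, 14, 19, 24 days — each gap is 5 larger than the previous one.
Next gap: 29 days. 2019-02-21 + 29 days = 2019-03-22.
Next gap: 34 days. 2019-03-22 + 34 days = 2019-04-25.
Next gap: 39 days. 2019-04-25 + 39 days = 2019-06-03.
Next gap: 44 days. 2019-06-03 + 44 days = 2019-07-17.
Next gap: 49 days. 2019-07-17 + 49 days = 2019-09-04.
Next gap: 54 days. 2019-09-04 + 54 days = 2019-10-28.
Next gap: 59 days. 2019-10-28 + 59 days = 2019-12-26.

2019-12-26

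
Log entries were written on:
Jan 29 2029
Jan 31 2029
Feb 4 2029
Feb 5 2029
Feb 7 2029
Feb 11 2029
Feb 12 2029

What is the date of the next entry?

The gap pattern 2, 4, 1, 2, 4, 1 repeats every 3 events.
These are the Mondays, Wednesdays and Sundays of each week.
Next Wednesday: Feb 14 2029.

Feb 14 2029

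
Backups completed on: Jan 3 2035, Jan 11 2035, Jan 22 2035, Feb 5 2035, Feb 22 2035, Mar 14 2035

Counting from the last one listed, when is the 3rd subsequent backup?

Gaps: 8, 11, 14, 17, 20 days — each gap is 3 larger than the previous one.
Next gap: 23 days. Mar 14 2035 + 23 days = Apr 6 2035.
Next gap: 26 days. Apr 6 2035 + 26 days = May 2 2035.
Next gap: 29 days. May 2 2035 + 29 days = May 31 2035.

May 31 2035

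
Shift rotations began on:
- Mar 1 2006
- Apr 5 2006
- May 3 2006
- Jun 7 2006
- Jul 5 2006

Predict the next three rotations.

All dates are Wednesdays, 35, 28, 35, 28 days apart.
Specifically, the 1st Wednesday of each month.
August 2006 — 1st Wednesday is Aug 2 2006.
September 2006 — 1st Wednesday is Sep 6 2006.
1st Wednesday of October 2006: Oct 4 2006.

Aug 2 2006, Sep 6 2006, Oct 4 2006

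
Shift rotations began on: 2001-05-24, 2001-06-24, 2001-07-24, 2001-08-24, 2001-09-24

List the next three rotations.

The day-of-month is always 24 (31, 30, 31, 31 days between events).
So this recurs on the 24th of each month.
Next: October 2001 → 2001-10-24.
November 2001: 2001-11-24.
December 2001: 2001-12-24.

2001-10-24, 2001-11-24, 2001-12-24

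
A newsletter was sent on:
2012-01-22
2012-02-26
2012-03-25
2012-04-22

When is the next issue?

All dates are Sundays, 35, 28, 28 days apart.
Specifically, the 4th Sunday of each month.
4th Sunday of May 2012: 2012-05-27.

2012-05-27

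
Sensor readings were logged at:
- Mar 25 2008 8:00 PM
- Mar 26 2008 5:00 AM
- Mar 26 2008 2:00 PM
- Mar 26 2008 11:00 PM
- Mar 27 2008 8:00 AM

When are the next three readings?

Mar 27 2008 5:00 PM, Mar 28 2008 2:00 AM, Mar 28 2008 11:00 AM

Gaps: 9, 9, 9, 9 hours — each event is 9 hours after the previous one.
Mar 27 2008 8:00 AM + 9 h = Mar 27 2008 5:00 PM.
Mar 27 2008 5:00 PM + 9 h = Mar 28 2008 2:00 AM.
Mar 28 2008 2:00 AM + 9 h = Mar 28 2008 11:00 AM.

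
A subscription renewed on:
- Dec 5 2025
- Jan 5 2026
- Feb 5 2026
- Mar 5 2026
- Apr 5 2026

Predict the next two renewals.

May 5 2026, Jun 5 2026

Each date is the 5th; the gaps (31, 31, 28, 31) track the month lengths.
The rule is the 5th of each month.
Next: May 2026 → May 5 2026.
June 2026: Jun 5 2026.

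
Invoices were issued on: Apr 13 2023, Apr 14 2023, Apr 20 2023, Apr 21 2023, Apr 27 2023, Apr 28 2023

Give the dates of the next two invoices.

Gaps: 1, 6, 1, 6, 1 days — not constant, but cyclic with period 2.
The events fall on every Thursday and Friday.
Next Thursday: May 4 2023.
Next Friday: May 5 2023.

May 4 2023, May 5 2023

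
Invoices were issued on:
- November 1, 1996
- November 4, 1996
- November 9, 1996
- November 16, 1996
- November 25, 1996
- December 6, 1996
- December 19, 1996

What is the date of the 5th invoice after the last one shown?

March 24, 1997

Intervals are 3, 5, 7, 9, 11, 13 days — an arithmetic progression with common difference 2.
Next gap: 15 days. December 19, 1996 + 15 days = January 3, 1997.
Next gap: 17 days. January 3, 1997 + 17 days = January 20, 1997.
Next gap: 19 days. January 20, 1997 + 19 days = February 8, 1997.
Next gap: 21 days. February 8, 1997 + 21 days = March 1, 1997.
Next gap: 23 days. March 1, 1997 + 23 days = March 24, 1997.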